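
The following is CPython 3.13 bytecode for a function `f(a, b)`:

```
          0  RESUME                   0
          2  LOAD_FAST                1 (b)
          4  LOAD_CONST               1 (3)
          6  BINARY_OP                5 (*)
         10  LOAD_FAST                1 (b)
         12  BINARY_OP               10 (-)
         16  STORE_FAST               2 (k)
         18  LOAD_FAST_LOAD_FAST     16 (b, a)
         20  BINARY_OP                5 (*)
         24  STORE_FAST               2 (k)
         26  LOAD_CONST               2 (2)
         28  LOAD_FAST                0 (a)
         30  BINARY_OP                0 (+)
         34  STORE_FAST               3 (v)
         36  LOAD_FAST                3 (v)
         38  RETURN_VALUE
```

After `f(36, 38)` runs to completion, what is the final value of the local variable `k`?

LOAD_FAST b → push 38. Stack: [38]
LOAD_CONST → push 3. Stack: [38, 3]
BINARY_OP * → 38 * 3 = 114. Stack: [114]
LOAD_FAST b → push 38. Stack: [114, 38]
BINARY_OP - → 114 - 38 = 76. Stack: [76]
STORE_FAST k → k=76. Stack: []
LOAD_FAST_LOAD_FAST b,a → push 38,36. Stack: [38, 36]
BINARY_OP * → 38 * 36 = 1368. Stack: [1368]
STORE_FAST k → k=1368. Stack: []
LOAD_CONST → push 2. Stack: [2]
LOAD_FAST a → push 36. Stack: [2, 36]
BINARY_OP + → 2 + 36 = 38. Stack: [38]
STORE_FAST v → v=38. Stack: []
LOAD_FAST v → push 38. Stack: [38]
RETURN_VALUE → return 38.

1368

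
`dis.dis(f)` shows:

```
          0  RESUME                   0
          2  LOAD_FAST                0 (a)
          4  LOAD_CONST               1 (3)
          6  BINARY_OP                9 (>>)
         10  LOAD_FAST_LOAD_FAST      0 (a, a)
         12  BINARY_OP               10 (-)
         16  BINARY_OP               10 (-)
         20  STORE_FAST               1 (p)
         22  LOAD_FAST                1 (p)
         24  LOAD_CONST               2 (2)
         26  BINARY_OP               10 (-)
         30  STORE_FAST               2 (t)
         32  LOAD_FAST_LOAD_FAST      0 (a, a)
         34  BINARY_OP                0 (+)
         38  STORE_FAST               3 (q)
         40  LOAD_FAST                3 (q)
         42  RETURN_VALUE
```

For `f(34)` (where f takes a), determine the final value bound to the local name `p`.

LOAD_FAST a → push 34. Stack: [34]
LOAD_CONST → push 3. Stack: [34, 3]
BINARY_OP >> → 34 >> 3 = 4. Stack: [4]
LOAD_FAST_LOAD_FAST a,a → push 34,34. Stack: [4, 34, 34]
BINARY_OP - → 34 - 34 = 0. Stack: [4, 0]
BINARY_OP - → 4 - 0 = 4. Stack: [4]
STORE_FAST p → p=4. Stack: []
LOAD_FAST p → push 4. Stack: [4]
LOAD_CONST → push 2. Stack: [4, 2]
BINARY_OP - → 4 - 2 = 2. Stack: [2]
STORE_FAST t → t=2. Stack: []
LOAD_FAST_LOAD_FAST a,a → push 34,34. Stack: [34, 34]
BINARY_OP + → 34 + 34 = 68. Stack: [68]
STORE_FAST q → q=68. Stack: []
LOAD_FAST q → push 68. Stack: [68]
RETURN_VALUE → return 68.

4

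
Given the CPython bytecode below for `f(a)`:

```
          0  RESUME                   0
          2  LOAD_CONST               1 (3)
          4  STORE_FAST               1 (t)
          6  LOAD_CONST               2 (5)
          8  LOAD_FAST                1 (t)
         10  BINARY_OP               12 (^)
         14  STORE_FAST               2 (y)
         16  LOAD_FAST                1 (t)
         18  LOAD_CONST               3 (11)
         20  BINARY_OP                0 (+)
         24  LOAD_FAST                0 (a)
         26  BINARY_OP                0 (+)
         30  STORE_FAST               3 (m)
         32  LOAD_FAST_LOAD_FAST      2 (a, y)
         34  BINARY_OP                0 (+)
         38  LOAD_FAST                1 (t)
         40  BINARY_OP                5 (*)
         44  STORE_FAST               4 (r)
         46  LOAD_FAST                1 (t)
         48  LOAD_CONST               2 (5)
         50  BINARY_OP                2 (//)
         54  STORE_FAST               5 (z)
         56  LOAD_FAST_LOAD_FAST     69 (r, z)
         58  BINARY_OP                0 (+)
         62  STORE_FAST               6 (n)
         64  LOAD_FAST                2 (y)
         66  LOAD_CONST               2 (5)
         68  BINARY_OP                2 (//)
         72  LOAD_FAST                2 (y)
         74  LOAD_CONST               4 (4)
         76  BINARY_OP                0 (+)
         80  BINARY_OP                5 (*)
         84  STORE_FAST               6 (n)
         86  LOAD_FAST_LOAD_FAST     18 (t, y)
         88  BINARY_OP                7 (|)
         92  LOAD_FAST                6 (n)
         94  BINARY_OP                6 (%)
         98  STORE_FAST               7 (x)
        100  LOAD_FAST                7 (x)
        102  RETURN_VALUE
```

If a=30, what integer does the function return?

LOAD_CONST → push 3. Stack: [3]
STORE_FAST t → t=3. Stack: []
LOAD_CONST → push 5. Stack: [5]
LOAD_FAST t → push 3. Stack: [5, 3]
BINARY_OP ^ → 5 ^ 3 = 6. Stack: [6]
STORE_FAST y → y=6. Stack: []
LOAD_FAST t → push 3. Stack: [3]
LOAD_CONST → push 11. Stack: [3, 11]
BINARY_OP + → 3 + 11 = 14. Stack: [14]
LOAD_FAST a → push 30. Stack: [14, 30]
BINARY_OP + → 14 + 30 = 44. Stack: [44]
STORE_FAST m → m=44. Stack: []
LOAD_FAST_LOAD_FAST a,y → push 30,6. Stack: [30, 6]
BINARY_OP + → 30 + 6 = 36. Stack: [36]
LOAD_FAST t → push 3. Stack: [36, 3]
BINARY_OP * → 36 * 3 = 108. Stack: [108]
STORE_FAST r → r=108. Stack: []
LOAD_FAST t → push 3. Stack: [3]
LOAD_CONST → push 5. Stack: [3, 5]
BINARY_OP // → 3 // 5 = 0. Stack: [0]
STORE_FAST z → z=0. Stack: []
LOAD_FAST_LOAD_FAST r,z → push 108,0. Stack: [108, 0]
BINARY_OP + → 108 + 0 = 108. Stack: [108]
STORE_FAST n → n=108. Stack: []
LOAD_FAST y → push 6. Stack: [6]
LOAD_CONST → push 5. Stack: [6, 5]
BINARY_OP // → 6 // 5 = 1. Stack: [1]
LOAD_FAST y → push 6. Stack: [1, 6]
LOAD_CONST → push 4. Stack: [1, 6, 4]
BINARY_OP + → 6 + 4 = 10. Stack: [1, 10]
BINARY_OP * → 1 * 10 = 10. Stack: [10]
STORE_FAST n → n=10. Stack: []
LOAD_FAST_LOAD_FAST t,y → push 3,6. Stack: [3, 6]
BINARY_OP | → 3 | 6 = 7. Stack: [7]
LOAD_FAST n → push 10. Stack: [7, 10]
BINARY_OP % → 7 % 10 = 7. Stack: [7]
STORE_FAST x → x=7. Stack: []
LOAD_FAST x → push 7. Stack: [7]
RETURN_VALUE → return 7.

7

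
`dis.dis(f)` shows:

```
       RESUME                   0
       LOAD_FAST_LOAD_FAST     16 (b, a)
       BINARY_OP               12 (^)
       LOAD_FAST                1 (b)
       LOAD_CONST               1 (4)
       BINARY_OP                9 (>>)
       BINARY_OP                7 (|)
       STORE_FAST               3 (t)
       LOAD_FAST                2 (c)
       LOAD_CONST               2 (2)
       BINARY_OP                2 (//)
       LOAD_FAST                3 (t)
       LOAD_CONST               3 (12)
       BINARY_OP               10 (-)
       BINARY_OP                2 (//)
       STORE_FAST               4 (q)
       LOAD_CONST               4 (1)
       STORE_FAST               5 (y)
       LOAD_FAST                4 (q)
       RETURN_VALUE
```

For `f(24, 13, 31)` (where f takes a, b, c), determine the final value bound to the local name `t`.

LOAD_FAST_LOAD_FAST b,a → push 13,24. Stack: [13, 24]
BINARY_OP ^ → 13 ^ 24 = 21. Stack: [21]
LOAD_FAST b → push 13. Stack: [21, 13]
LOAD_CONST → push 4. Stack: [21, 13, 4]
BINARY_OP >> → 13 >> 4 = 0. Stack: [21, 0]
BINARY_OP | → 21 | 0 = 21. Stack: [21]
STORE_FAST t → t=21. Stack: []
LOAD_FAST c → push 31. Stack: [31]
LOAD_CONST → push 2. Stack: [31, 2]
BINARY_OP // → 31 // 2 = 15. Stack: [15]
LOAD_FAST t → push 21. Stack: [15, 21]
LOAD_CONST → push 12. Stack: [15, 21, 12]
BINARY_OP - → 21 - 12 = 9. Stack: [15, 9]
BINARY_OP // → 15 // 9 = 1. Stack: [1]
STORE_FAST q → q=1. Stack: []
LOAD_CONST → push 1. Stack: [1]
STORE_FAST y → y=1. Stack: []
LOAD_FAST q → push 1. Stack: [1]
RETURN_VALUE → return 1.

21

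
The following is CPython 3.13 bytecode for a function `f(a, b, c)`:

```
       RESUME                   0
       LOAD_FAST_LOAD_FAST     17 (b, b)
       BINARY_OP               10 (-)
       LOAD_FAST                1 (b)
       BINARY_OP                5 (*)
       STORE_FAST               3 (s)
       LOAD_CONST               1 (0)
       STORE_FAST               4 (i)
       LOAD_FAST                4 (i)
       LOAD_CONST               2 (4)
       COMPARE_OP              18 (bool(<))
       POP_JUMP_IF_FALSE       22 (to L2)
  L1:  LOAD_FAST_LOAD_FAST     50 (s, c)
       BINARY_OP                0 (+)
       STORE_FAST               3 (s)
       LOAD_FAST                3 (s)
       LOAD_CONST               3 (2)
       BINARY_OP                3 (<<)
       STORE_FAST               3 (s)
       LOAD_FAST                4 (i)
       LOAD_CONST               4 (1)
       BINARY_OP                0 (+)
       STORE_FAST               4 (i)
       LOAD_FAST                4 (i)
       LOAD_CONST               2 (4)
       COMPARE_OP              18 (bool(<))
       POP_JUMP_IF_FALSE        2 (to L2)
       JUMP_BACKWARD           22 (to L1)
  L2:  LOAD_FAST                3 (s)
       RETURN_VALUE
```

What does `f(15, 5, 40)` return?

LOAD_FAST_LOAD_FAST b,b → push 5,5
BINARY_OP - → 5 - 5 = 0
LOAD_FAST b → push 5
BINARY_OP * → 0 * 5 = 0
STORE_FAST s → s=0
LOAD_CONST → push 0
STORE_FAST i → i=0
LOAD_FAST i → push 0
LOAD_CONST → push 4
COMPARE_OP bool(<) → 0 vs 4 = True
POP_JUMP_IF_FALSE → pop True; no jump
LOAD_FAST_LOAD_FAST s,c → push 0,40
BINARY_OP + → 0 + 40 = 40
STORE_FAST s → s=40
LOAD_FAST s → push 40
LOAD_CONST → push 2
BINARY_OP << → 40 << 2 = 160
STORE_FAST s → s=160
LOAD_FAST i → push 0
LOAD_CONST → push 1
BINARY_OP + → 0 + 1 = 1
STORE_FAST i → i=1
LOAD_FAST i → push 1
LOAD_CONST → push 4
COMPARE_OP bool(<) → 1 vs 4 = True
POP_JUMP_IF_FALSE → pop True; no jump
LOAD_FAST_LOAD_FAST s,c → push 160,40
BINARY_OP + → 160 + 40 = 200
STORE_FAST s → s=200
LOAD_FAST s → push 200
LOAD_CONST → push 2
BINARY_OP << → 200 << 2 = 800
STORE_FAST s → s=800
LOAD_FAST i → push 1
LOAD_CONST → push 1
BINARY_OP + → 1 + 1 = 2
STORE_FAST i → i=2
LOAD_FAST i → push 2
LOAD_CONST → push 4
COMPARE_OP bool(<) → 2 vs 4 = True
POP_JUMP_IF_FALSE → pop True; no jump
LOAD_FAST_LOAD_FAST s,c → push 800,40
BINARY_OP + → 800 + 40 = 840
STORE_FAST s → s=840
LOAD_FAST s → push 840
LOAD_CONST → push 2
BINARY_OP << → 840 << 2 = 3360
STORE_FAST s → s=3360
LOAD_FAST i → push 2
LOAD_CONST → push 1
BINARY_OP + → 2 + 1 = 3
STORE_FAST i → i=3
LOAD_FAST i → push 3
LOAD_CONST → push 4
COMPARE_OP bool(<) → 3 vs 4 = True
POP_JUMP_IF_FALSE → pop True; no jump
LOAD_FAST_LOAD_FAST s,c → push 3360,40
BINARY_OP + → 3360 + 40 = 3400
STORE_FAST s → s=3400
LOAD_FAST s → push 3400
LOAD_CONST → push 2
BINARY_OP << → 3400 << 2 = 13600
STORE_FAST s → s=13600
LOAD_FAST i → push 3
LOAD_CONST → push 1
BINARY_OP + → 3 + 1 = 4
STORE_FAST i → i=4
LOAD_FAST i → push 4
LOAD_CONST → push 4
COMPARE_OP bool(<) → 4 vs 4 = False
POP_JUMP_IF_FALSE → pop False; jump
LOAD_FAST s → push 13600
RETURN_VALUE → return 13600.

13600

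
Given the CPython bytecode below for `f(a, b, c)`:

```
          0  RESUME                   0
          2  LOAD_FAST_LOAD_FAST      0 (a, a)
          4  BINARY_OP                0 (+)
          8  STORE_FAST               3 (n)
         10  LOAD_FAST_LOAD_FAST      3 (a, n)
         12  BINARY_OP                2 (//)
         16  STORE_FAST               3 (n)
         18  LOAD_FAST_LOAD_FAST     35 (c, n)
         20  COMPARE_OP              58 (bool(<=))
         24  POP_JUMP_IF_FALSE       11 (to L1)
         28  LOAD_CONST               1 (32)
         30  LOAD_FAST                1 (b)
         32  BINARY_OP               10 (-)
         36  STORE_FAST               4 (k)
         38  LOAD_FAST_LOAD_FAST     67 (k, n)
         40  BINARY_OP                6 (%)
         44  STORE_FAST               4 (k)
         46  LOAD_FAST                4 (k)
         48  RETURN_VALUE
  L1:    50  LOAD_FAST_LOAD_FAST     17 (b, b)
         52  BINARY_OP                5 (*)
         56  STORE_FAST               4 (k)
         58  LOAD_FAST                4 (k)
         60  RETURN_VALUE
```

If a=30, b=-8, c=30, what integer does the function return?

LOAD_FAST_LOAD_FAST a,a → push 30,30. Stack: [30, 30]
BINARY_OP + → 30 + 30 = 60. Stack: [60]
STORE_FAST n → n=60. Stack: []
LOAD_FAST_LOAD_FAST a,n → push 30,60. Stack: [30, 60]
BINARY_OP // → 30 // 60 = 0. Stack: [0]
STORE_FAST n → n=0. Stack: []
LOAD_FAST_LOAD_FAST c,n → push 30,0. Stack: [30, 0]
COMPARE_OP bool(<=) → 30 vs 0 = False. Stack: [False]
POP_JUMP_IF_FALSE → pop False; jump. Stack: []
LOAD_FAST_LOAD_FAST b,b → push -8,-8. Stack: [-8, -8]
BINARY_OP * → -8 * -8 = 64. Stack: [64]
STORE_FAST k → k=64. Stack: []
LOAD_FAST k → push 64. Stack: [64]
RETURN_VALUE → return 64.

64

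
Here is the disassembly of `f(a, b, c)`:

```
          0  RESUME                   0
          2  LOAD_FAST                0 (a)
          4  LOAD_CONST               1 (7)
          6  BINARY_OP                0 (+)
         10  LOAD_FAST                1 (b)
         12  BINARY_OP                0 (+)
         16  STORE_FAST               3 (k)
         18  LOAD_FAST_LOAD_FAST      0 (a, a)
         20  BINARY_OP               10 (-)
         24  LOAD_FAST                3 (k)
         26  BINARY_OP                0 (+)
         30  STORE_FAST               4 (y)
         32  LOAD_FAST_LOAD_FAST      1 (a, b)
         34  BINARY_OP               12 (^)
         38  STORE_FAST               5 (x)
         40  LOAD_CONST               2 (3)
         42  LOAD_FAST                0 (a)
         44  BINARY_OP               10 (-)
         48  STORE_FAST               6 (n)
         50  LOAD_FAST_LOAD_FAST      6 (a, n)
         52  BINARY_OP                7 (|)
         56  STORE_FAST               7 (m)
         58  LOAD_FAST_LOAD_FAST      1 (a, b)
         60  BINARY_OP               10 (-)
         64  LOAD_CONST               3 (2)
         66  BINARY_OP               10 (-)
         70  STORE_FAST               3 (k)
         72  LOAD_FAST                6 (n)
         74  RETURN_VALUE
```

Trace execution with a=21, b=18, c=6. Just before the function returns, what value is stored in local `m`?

LOAD_FAST a → push 21. Stack: [21]
LOAD_CONST → push 7. Stack: [21, 7]
BINARY_OP + → 21 + 7 = 28. Stack: [28]
LOAD_FAST b → push 18. Stack: [28, 18]
BINARY_OP + → 28 + 18 = 46. Stack: [46]
STORE_FAST k → k=46. Stack: []
LOAD_FAST_LOAD_FAST a,a → push 21,21. Stack: [21, 21]
BINARY_OP - → 21 - 21 = 0. Stack: [0]
LOAD_FAST k → push 46. Stack: [0, 46]
BINARY_OP + → 0 + 46 = 46. Stack: [46]
STORE_FAST y → y=46. Stack: []
LOAD_FAST_LOAD_FAST a,b → push 21,18. Stack: [21, 18]
BINARY_OP ^ → 21 ^ 18 = 7. Stack: [7]
STORE_FAST x → x=7. Stack: []
LOAD_CONST → push 3. Stack: [3]
LOAD_FAST a → push 21. Stack: [3, 21]
BINARY_OP - → 3 - 21 = -18. Stack: [-18]
STORE_FAST n → n=-18. Stack: []
LOAD_FAST_LOAD_FAST a,n → push 21,-18. Stack: [21, -18]
BINARY_OP | → 21 | -18 = -1. Stack: [-1]
STORE_FAST m → m=-1. Stack: []
LOAD_FAST_LOAD_FAST a,b → push 21,18. Stack: [21, 18]
BINARY_OP - → 21 - 18 = 3. Stack: [3]
LOAD_CONST → push 2. Stack: [3, 2]
BINARY_OP - → 3 - 2 = 1. Stack: [1]
STORE_FAST k → k=1. Stack: []
LOAD_FAST n → push -18. Stack: [-18]
RETURN_VALUE → return -18.

-1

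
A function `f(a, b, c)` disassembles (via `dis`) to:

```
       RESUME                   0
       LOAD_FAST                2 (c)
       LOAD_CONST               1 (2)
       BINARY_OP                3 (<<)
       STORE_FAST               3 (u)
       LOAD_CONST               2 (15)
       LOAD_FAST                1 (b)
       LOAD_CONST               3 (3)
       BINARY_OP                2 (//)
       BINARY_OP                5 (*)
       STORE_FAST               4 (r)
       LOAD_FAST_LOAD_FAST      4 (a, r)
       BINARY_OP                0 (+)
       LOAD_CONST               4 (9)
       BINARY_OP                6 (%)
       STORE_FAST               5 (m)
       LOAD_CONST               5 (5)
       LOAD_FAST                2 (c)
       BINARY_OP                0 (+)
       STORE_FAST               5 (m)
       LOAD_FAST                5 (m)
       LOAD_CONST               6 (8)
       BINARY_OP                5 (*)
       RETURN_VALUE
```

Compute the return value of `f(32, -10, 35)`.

320

LOAD_FAST c → push 35. Stack: [35]
LOAD_CONST → push 2. Stack: [35, 2]
BINARY_OP << → 35 << 2 = 140. Stack: [140]
STORE_FAST u → u=140. Stack: []
LOAD_CONST → push 15. Stack: [15]
LOAD_FAST b → push -10. Stack: [15, -10]
LOAD_CONST → push 3. Stack: [15, -10, 3]
BINARY_OP // → -10 // 3 = -4. Stack: [15, -4]
BINARY_OP * → 15 * -4 = -60. Stack: [-60]
STORE_FAST r → r=-60. Stack: []
LOAD_FAST_LOAD_FAST a,r → push 32,-60. Stack: [32, -60]
BINARY_OP + → 32 + -60 = -28. Stack: [-28]
LOAD_CONST → push 9. Stack: [-28, 9]
BINARY_OP % → -28 % 9 = 8. Stack: [8]
STORE_FAST m → m=8. Stack: []
LOAD_CONST → push 5. Stack: [5]
LOAD_FAST c → push 35. Stack: [5, 35]
BINARY_OP + → 5 + 35 = 40. Stack: [40]
STORE_FAST m → m=40. Stack: []
LOAD_FAST m → push 40. Stack: [40]
LOAD_CONST → push 8. Stack: [40, 8]
BINARY_OP * → 40 * 8 = 320. Stack: [320]
RETURN_VALUE → return 320.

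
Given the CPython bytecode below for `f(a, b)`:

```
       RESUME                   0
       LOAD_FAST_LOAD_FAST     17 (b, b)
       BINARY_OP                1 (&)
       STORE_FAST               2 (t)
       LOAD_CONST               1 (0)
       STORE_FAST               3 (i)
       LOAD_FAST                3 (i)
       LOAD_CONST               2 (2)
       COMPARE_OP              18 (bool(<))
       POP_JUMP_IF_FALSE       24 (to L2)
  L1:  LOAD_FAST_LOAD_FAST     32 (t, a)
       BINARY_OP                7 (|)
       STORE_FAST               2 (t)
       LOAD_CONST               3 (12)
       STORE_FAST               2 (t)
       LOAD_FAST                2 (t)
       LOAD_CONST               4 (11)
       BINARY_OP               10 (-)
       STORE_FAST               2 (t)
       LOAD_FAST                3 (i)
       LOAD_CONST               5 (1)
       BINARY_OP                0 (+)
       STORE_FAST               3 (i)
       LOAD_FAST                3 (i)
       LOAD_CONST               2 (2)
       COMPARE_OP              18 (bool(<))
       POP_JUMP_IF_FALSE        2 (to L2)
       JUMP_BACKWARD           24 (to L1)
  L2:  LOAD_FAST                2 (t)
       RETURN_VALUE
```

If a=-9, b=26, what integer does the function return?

LOAD_FAST_LOAD_FAST b,b → push 26,26. Stack: [26, 26]
BINARY_OP & → 26 & 26 = 26. Stack: [26]
STORE_FAST t → t=26. Stack: []
LOAD_CONST → push 0. Stack: [0]
STORE_FAST i → i=0. Stack: []
LOAD_FAST i → push 0. Stack: [0]
LOAD_CONST → push 2. Stack: [0, 2]
COMPARE_OP bool(<) → 0 vs 2 = True. Stack: [True]
POP_JUMP_IF_FALSE → pop True; no jump. Stack: []
LOAD_FAST_LOAD_FAST t,a → push 26,-9. Stack: [26, -9]
BINARY_OP | → 26 | -9 = -1. Stack: [-1]
STORE_FAST t → t=-1. Stack: []
LOAD_CONST → push 12. Stack: [12]
STORE_FAST t → t=12. Stack: []
LOAD_FAST t → push 12. Stack: [12]
LOAD_CONST → push 11. Stack: [12, 11]
BINARY_OP - → 12 - 11 = 1. Stack: [1]
STORE_FAST t → t=1. Stack: []
LOAD_FAST i → push 0. Stack: [0]
LOAD_CONST → push 1. Stack: [0, 1]
BINARY_OP + → 0 + 1 = 1. Stack: [1]
STORE_FAST i → i=1. Stack: []
LOAD_FAST i → push 1. Stack: [1]
LOAD_CONST → push 2. Stack: [1, 2]
COMPARE_OP bool(<) → 1 vs 2 = True. Stack: [True]
POP_JUMP_IF_FALSE → pop True; no jump. Stack: []
LOAD_FAST_LOAD_FAST t,a → push 1,-9. Stack: [1, -9]
BINARY_OP | → 1 | -9 = -9. Stack: [-9]
STORE_FAST t → t=-9. Stack: []
LOAD_CONST → push 12. Stack: [12]
STORE_FAST t → t=12. Stack: []
LOAD_FAST t → push 12. Stack: [12]
LOAD_CONST → push 11. Stack: [12, 11]
BINARY_OP - → 12 - 11 = 1. Stack: [1]
STORE_FAST t → t=1. Stack: []
LOAD_FAST i → push 1. Stack: [1]
LOAD_CONST → push 1. Stack: [1, 1]
BINARY_OP + → 1 + 1 = 2. Stack: [2]
STORE_FAST i → i=2. Stack: []
LOAD_FAST i → push 2. Stack: [2]
LOAD_CONST → push 2. Stack: [2, 2]
COMPARE_OP bool(<) → 2 vs 2 = False. Stack: [False]
POP_JUMP_IF_FALSE → pop False; jump. Stack: []
LOAD_FAST t → push 1. Stack: [1]
RETURN_VALUE → return 1.

1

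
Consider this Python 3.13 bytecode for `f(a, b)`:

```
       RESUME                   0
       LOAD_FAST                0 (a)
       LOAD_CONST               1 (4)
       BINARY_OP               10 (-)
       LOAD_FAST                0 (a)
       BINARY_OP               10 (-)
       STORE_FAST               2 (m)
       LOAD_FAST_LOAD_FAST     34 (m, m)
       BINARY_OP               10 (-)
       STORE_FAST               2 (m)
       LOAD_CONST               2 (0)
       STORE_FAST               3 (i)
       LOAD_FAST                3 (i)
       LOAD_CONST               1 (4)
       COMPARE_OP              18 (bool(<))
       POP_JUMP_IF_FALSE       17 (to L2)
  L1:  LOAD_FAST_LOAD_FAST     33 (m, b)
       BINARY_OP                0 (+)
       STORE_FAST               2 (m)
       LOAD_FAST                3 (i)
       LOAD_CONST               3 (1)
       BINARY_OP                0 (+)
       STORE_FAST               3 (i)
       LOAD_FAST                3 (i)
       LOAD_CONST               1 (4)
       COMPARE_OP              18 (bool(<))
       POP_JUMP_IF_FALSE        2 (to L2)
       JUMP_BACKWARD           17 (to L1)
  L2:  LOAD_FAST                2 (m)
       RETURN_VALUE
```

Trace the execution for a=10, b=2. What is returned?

8

LOAD_FAST a → push 10. Stack: [10]
LOAD_CONST → push 4. Stack: [10, 4]
BINARY_OP - → 10 - 4 = 6. Stack: [6]
LOAD_FAST a → push 10. Stack: [6, 10]
BINARY_OP - → 6 - 10 = -4. Stack: [-4]
STORE_FAST m → m=-4. Stack: []
LOAD_FAST_LOAD_FAST m,m → push -4,-4. Stack: [-4, -4]
BINARY_OP - → -4 - -4 = 0. Stack: [0]
STORE_FAST m → m=0. Stack: []
LOAD_CONST → push 0. Stack: [0]
STORE_FAST i → i=0. Stack: []
LOAD_FAST i → push 0. Stack: [0]
LOAD_CONST → push 4. Stack: [0, 4]
COMPARE_OP bool(<) → 0 vs 4 = True. Stack: [True]
POP_JUMP_IF_FALSE → pop True; no jump. Stack: []
LOAD_FAST_LOAD_FAST m,b → push 0,2. Stack: [0, 2]
BINARY_OP + → 0 + 2 = 2. Stack: [2]
STORE_FAST m → m=2. Stack: []
LOAD_FAST i → push 0. Stack: [0]
LOAD_CONST → push 1. Stack: [0, 1]
BINARY_OP + → 0 + 1 = 1. Stack: [1]
STORE_FAST i → i=1. Stack: []
LOAD_FAST i → push 1. Stack: [1]
LOAD_CONST → push 4. Stack: [1, 4]
COMPARE_OP bool(<) → 1 vs 4 = True. Stack: [True]
POP_JUMP_IF_FALSE → pop True; no jump. Stack: []
LOAD_FAST_LOAD_FAST m,b → push 2,2. Stack: [2, 2]
BINARY_OP + → 2 + 2 = 4. Stack: [4]
STORE_FAST m → m=4. Stack: []
LOAD_FAST i → push 1. Stack: [1]
LOAD_CONST → push 1. Stack: [1, 1]
BINARY_OP + → 1 + 1 = 2. Stack: [2]
STORE_FAST i → i=2. Stack: []
LOAD_FAST i → push 2. Stack: [2]
LOAD_CONST → push 4. Stack: [2, 4]
COMPARE_OP bool(<) → 2 vs 4 = True. Stack: [True]
POP_JUMP_IF_FALSE → pop True; no jump. Stack: []
LOAD_FAST_LOAD_FAST m,b → push 4,2. Stack: [4, 2]
BINARY_OP + → 4 + 2 = 6. Stack: [6]
STORE_FAST m → m=6. Stack: []
LOAD_FAST i → push 2. Stack: [2]
LOAD_CONST → push 1. Stack: [2, 1]
BINARY_OP + → 2 + 1 = 3. Stack: [3]
STORE_FAST i → i=3. Stack: []
LOAD_FAST i → push 3. Stack: [3]
LOAD_CONST → push 4. Stack: [3, 4]
COMPARE_OP bool(<) → 3 vs 4 = True. Stack: [True]
POP_JUMP_IF_FALSE → pop True; no jump. Stack: []
LOAD_FAST_LOAD_FAST m,b → push 6,2. Stack: [6, 2]
BINARY_OP + → 6 + 2 = 8. Stack: [8]
STORE_FAST m → m=8. Stack: []
LOAD_FAST i → push 3. Stack: [3]
LOAD_CONST → push 1. Stack: [3, 1]
BINARY_OP + → 3 + 1 = 4. Stack: [4]
STORE_FAST i → i=4. Stack: []
LOAD_FAST i → push 4. Stack: [4]
LOAD_CONST → push 4. Stack: [4, 4]
COMPARE_OP bool(<) → 4 vs 4 = False. Stack: [False]
POP_JUMP_IF_FALSE → pop False; jump. Stack: []
LOAD_FAST m → push 8. Stack: [8]
RETURN_VALUE → return 8.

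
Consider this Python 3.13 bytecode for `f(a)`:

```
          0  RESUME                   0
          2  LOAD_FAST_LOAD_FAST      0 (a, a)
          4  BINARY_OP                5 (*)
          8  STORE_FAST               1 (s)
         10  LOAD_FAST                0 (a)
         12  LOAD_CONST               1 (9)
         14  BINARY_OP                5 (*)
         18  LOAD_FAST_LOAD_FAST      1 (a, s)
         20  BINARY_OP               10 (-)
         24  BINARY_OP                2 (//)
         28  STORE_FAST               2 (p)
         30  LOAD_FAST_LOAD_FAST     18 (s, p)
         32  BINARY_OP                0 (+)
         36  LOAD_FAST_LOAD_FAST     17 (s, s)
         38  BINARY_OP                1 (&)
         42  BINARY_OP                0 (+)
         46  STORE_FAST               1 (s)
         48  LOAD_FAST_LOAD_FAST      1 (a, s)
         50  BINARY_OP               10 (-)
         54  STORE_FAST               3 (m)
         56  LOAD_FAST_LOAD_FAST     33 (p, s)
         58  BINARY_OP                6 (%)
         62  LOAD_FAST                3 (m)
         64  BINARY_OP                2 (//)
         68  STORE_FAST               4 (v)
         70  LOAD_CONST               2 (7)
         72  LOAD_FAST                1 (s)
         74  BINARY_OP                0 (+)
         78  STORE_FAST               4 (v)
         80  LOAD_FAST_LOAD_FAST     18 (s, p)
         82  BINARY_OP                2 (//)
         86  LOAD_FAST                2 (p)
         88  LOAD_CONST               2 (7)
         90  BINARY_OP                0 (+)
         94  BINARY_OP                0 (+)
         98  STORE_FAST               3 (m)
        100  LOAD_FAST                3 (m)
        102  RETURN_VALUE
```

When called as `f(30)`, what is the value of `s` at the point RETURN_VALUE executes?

1799

LOAD_FAST_LOAD_FAST a,a → push 30,30. Stack: [30, 30]
BINARY_OP * → 30 * 30 = 900. Stack: [900]
STORE_FAST s → s=900. Stack: []
LOAD_FAST a → push 30. Stack: [30]
LOAD_CONST → push 9. Stack: [30, 9]
BINARY_OP * → 30 * 9 = 270. Stack: [270]
LOAD_FAST_LOAD_FAST a,s → push 30,900. Stack: [270, 30, 900]
BINARY_OP - → 30 - 900 = -870. Stack: [270, -870]
BINARY_OP // → 270 // -870 = -1. Stack: [-1]
STORE_FAST p → p=-1. Stack: []
LOAD_FAST_LOAD_FAST s,p → push 900,-1. Stack: [900, -1]
BINARY_OP + → 900 + -1 = 899. Stack: [899]
LOAD_FAST_LOAD_FAST s,s → push 900,900. Stack: [899, 900, 900]
BINARY_OP & → 900 & 900 = 900. Stack: [899, 900]
BINARY_OP + → 899 + 900 = 1799. Stack: [1799]
STORE_FAST s → s=1799. Stack: []
LOAD_FAST_LOAD_FAST a,s → push 30,1799. Stack: [30, 1799]
BINARY_OP - → 30 - 1799 = -1769. Stack: [-1769]
STORE_FAST m → m=-1769. Stack: []
LOAD_FAST_LOAD_FAST p,s → push -1,1799. Stack: [-1, 1799]
BINARY_OP % → -1 % 1799 = 1798. Stack: [1798]
LOAD_FAST m → push -1769. Stack: [1798, -1769]
BINARY_OP // → 1798 // -1769 = -2. Stack: [-2]
STORE_FAST v → v=-2. Stack: []
LOAD_CONST → push 7. Stack: [7]
LOAD_FAST s → push 1799. Stack: [7, 1799]
BINARY_OP + → 7 + 1799 = 1806. Stack: [1806]
STORE_FAST v → v=1806. Stack: []
LOAD_FAST_LOAD_FAST s,p → push 1799,-1. Stack: [1799, -1]
BINARY_OP // → 1799 // -1 = -1799. Stack: [-1799]
LOAD_FAST p → push -1. Stack: [-1799, -1]
LOAD_CONST → push 7. Stack: [-1799, -1, 7]
BINARY_OP + → -1 + 7 = 6. Stack: [-1799, 6]
BINARY_OP + → -1799 + 6 = -1793. Stack: [-1793]
STORE_FAST m → m=-1793. Stack: []
LOAD_FAST m → push -1793. Stack: [-1793]
RETURN_VALUE → return -1793.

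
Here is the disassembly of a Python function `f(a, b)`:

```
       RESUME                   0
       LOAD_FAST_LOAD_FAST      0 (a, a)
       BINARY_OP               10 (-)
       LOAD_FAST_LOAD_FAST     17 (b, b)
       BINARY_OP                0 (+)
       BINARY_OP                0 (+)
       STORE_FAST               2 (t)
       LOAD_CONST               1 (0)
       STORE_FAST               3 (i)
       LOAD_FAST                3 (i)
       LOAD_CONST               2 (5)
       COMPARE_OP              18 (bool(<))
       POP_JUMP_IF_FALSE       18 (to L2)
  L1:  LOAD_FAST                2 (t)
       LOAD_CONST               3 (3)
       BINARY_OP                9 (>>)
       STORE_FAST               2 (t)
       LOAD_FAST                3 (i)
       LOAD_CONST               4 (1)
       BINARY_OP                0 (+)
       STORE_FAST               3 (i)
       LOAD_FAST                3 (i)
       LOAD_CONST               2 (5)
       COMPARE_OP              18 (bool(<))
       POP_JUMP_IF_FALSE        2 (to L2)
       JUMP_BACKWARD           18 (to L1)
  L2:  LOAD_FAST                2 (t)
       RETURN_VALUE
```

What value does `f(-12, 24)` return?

0

LOAD_FAST_LOAD_FAST a,a → push -12,-12
BINARY_OP - → -12 - -12 = 0
LOAD_FAST_LOAD_FAST b,b → push 24,24
BINARY_OP + → 24 + 24 = 48
BINARY_OP + → 0 + 48 = 48
STORE_FAST t → t=48
LOAD_CONST → push 0
STORE_FAST i → i=0
LOAD_FAST i → push 0
LOAD_CONST → push 5
COMPARE_OP bool(<) → 0 vs 5 = True
POP_JUMP_IF_FALSE → pop True; no jump
LOAD_FAST t → push 48
LOAD_CONST → push 3
BINARY_OP >> → 48 >> 3 = 6
STORE_FAST t → t=6
LOAD_FAST i → push 0
LOAD_CONST → push 1
BINARY_OP + → 0 + 1 = 1
STORE_FAST i → i=1
LOAD_FAST i → push 1
LOAD_CONST → push 5
COMPARE_OP bool(<) → 1 vs 5 = True
POP_JUMP_IF_FALSE → pop True; no jump
LOAD_FAST t → push 6
LOAD_CONST → push 3
BINARY_OP >> → 6 >> 3 = 0
STORE_FAST t → t=0
LOAD_FAST i → push 1
LOAD_CONST → push 1
BINARY_OP + → 1 + 1 = 2
STORE_FAST i → i=2
LOAD_FAST i → push 2
LOAD_CONST → push 5
COMPARE_OP bool(<) → 2 vs 5 = True
POP_JUMP_IF_FALSE → pop True; no jump
LOAD_FAST t → push 0
LOAD_CONST → push 3
BINARY_OP >> → 0 >> 3 = 0
STORE_FAST t → t=0
LOAD_FAST i → push 2
LOAD_CONST → push 1
BINARY_OP + → 2 + 1 = 3
STORE_FAST i → i=3
LOAD_FAST i → push 3
LOAD_CONST → push 5
COMPARE_OP bool(<) → 3 vs 5 = True
POP_JUMP_IF_FALSE → pop True; no jump
LOAD_FAST t → push 0
LOAD_CONST → push 3
BINARY_OP >> → 0 >> 3 = 0
STORE_FAST t → t=0
LOAD_FAST i → push 3
LOAD_CONST → push 1
BINARY_OP + → 3 + 1 = 4
STORE_FAST i → i=4
LOAD_FAST i → push 4
LOAD_CONST → push 5
COMPARE_OP bool(<) → 4 vs 5 = True
POP_JUMP_IF_FALSE → pop True; no jump
LOAD_FAST t → push 0
LOAD_CONST → push 3
BINARY_OP >> → 0 >> 3 = 0
STORE_FAST t → t=0
LOAD_FAST i → push 4
LOAD_CONST → push 1
BINARY_OP + → 4 + 1 = 5
STORE_FAST i → i=5
LOAD_FAST i → push 5
LOAD_CONST → push 5
COMPARE_OP bool(<) → 5 vs 5 = False
POP_JUMP_IF_FALSE → pop False; jump
LOAD_FAST t → push 0
RETURN_VALUE → return 0.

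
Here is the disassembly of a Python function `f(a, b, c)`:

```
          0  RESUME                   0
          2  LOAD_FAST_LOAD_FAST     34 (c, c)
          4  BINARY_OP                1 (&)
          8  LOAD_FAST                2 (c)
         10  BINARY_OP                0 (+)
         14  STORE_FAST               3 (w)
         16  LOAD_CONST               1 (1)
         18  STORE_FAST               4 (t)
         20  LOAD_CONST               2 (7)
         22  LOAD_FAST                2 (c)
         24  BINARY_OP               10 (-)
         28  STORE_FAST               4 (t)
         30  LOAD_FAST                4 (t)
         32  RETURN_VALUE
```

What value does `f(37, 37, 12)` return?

LOAD_FAST_LOAD_FAST c,c → push 12,12. Stack: [12, 12]
BINARY_OP & → 12 & 12 = 12. Stack: [12]
LOAD_FAST c → push 12. Stack: [12, 12]
BINARY_OP + → 12 + 12 = 24. Stack: [24]
STORE_FAST w → w=24. Stack: []
LOAD_CONST → push 1. Stack: [1]
STORE_FAST t → t=1. Stack: []
LOAD_CONST → push 7. Stack: [7]
LOAD_FAST c → push 12. Stack: [7, 12]
BINARY_OP - → 7 - 12 = -5. Stack: [-5]
STORE_FAST t → t=-5. Stack: []
LOAD_FAST t → push -5. Stack: [-5]
RETURN_VALUE → return -5.

-5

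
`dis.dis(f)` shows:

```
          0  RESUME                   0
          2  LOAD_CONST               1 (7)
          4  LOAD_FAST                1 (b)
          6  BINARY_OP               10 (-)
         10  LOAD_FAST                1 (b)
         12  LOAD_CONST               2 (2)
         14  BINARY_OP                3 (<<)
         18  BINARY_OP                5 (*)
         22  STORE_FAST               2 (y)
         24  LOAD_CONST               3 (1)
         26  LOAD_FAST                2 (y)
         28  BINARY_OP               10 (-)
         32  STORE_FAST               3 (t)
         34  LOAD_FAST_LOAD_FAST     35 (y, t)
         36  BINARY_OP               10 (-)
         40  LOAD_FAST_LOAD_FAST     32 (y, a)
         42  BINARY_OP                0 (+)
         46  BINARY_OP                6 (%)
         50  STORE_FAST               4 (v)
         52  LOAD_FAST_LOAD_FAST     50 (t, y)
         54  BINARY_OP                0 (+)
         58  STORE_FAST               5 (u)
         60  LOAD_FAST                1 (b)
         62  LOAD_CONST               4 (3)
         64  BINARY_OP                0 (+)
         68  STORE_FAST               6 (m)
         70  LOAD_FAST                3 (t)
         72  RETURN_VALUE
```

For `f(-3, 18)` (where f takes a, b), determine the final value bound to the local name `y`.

LOAD_CONST → push 7. Stack: [7]
LOAD_FAST b → push 18. Stack: [7, 18]
BINARY_OP - → 7 - 18 = -11. Stack: [-11]
LOAD_FAST b → push 18. Stack: [-11, 18]
LOAD_CONST → push 2. Stack: [-11, 18, 2]
BINARY_OP << → 18 << 2 = 72. Stack: [-11, 72]
BINARY_OP * → -11 * 72 = -792. Stack: [-792]
STORE_FAST y → y=-792. Stack: []
LOAD_CONST → push 1. Stack: [1]
LOAD_FAST y → push -792. Stack: [1, -792]
BINARY_OP - → 1 - -792 = 793. Stack: [793]
STORE_FAST t → t=793. Stack: []
LOAD_FAST_LOAD_FAST y,t → push -792,793. Stack: [-792, 793]
BINARY_OP - → -792 - 793 = -1585. Stack: [-1585]
LOAD_FAST_LOAD_FAST y,a → push -792,-3. Stack: [-1585, -792, -3]
BINARY_OP + → -792 + -3 = -795. Stack: [-1585, -795]
BINARY_OP % → -1585 % -795 = -790. Stack: [-790]
STORE_FAST v → v=-790. Stack: []
LOAD_FAST_LOAD_FAST t,y → push 793,-792. Stack: [793, -792]
BINARY_OP + → 793 + -792 = 1. Stack: [1]
STORE_FAST u → u=1. Stack: []
LOAD_FAST b → push 18. Stack: [18]
LOAD_CONST → push 3. Stack: [18, 3]
BINARY_OP + → 18 + 3 = 21. Stack: [21]
STORE_FAST m → m=21. Stack: []
LOAD_FAST t → push 793. Stack: [793]
RETURN_VALUE → return 793.

-792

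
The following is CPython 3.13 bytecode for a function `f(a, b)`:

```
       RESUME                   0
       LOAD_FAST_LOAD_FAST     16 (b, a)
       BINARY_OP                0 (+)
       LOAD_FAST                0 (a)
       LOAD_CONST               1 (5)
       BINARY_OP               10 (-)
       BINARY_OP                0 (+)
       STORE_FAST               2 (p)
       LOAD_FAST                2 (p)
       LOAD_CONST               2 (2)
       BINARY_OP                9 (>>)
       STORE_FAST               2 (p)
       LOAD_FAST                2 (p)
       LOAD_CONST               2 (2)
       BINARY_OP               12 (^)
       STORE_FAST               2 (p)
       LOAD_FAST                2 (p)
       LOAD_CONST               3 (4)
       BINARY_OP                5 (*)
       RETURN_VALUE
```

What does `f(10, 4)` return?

LOAD_FAST_LOAD_FAST b,a → push 4,10. Stack: [4, 10]
BINARY_OP + → 4 + 10 = 14. Stack: [14]
LOAD_FAST a → push 10. Stack: [14, 10]
LOAD_CONST → push 5. Stack: [14, 10, 5]
BINARY_OP - → 10 - 5 = 5. Stack: [14, 5]
BINARY_OP + → 14 + 5 = 19. Stack: [19]
STORE_FAST p → p=19. Stack: []
LOAD_FAST p → push 19. Stack: [19]
LOAD_CONST → push 2. Stack: [19, 2]
BINARY_OP >> → 19 >> 2 = 4. Stack: [4]
STORE_FAST p → p=4. Stack: []
LOAD_FAST p → push 4. Stack: [4]
LOAD_CONST → push 2. Stack: [4, 2]
BINARY_OP ^ → 4 ^ 2 = 6. Stack: [6]
STORE_FAST p → p=6. Stack: []
LOAD_FAST p → push 6. Stack: [6]
LOAD_CONST → push 4. Stack: [6, 4]
BINARY_OP * → 6 * 4 = 24. Stack: [24]
RETURN_VALUE → return 24.

24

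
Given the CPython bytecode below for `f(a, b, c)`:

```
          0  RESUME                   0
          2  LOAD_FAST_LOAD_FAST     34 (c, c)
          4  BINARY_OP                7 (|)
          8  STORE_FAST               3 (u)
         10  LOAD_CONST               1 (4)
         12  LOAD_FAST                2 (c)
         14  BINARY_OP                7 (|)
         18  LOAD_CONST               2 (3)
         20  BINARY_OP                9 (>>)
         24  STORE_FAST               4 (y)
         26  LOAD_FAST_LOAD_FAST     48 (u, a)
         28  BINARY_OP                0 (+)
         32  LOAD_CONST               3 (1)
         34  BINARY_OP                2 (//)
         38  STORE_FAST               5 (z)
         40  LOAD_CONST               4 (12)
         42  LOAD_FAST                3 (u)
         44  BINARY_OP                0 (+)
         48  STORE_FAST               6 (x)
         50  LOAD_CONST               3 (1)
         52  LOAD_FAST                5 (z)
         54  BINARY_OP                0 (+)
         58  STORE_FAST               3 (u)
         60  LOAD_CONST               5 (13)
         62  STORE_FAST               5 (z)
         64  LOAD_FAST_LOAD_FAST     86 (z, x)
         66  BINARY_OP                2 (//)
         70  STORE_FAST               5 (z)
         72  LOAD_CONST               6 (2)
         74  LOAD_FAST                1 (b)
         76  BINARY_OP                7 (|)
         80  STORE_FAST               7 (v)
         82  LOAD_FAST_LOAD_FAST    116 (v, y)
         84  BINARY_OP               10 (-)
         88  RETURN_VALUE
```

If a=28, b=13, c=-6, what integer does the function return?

LOAD_FAST_LOAD_FAST c,c → push -6,-6. Stack: [-6, -6]
BINARY_OP | → -6 | -6 = -6. Stack: [-6]
STORE_FAST u → u=-6. Stack: []
LOAD_CONST → push 4. Stack: [4]
LOAD_FAST c → push -6. Stack: [4, -6]
BINARY_OP | → 4 | -6 = -2. Stack: [-2]
LOAD_CONST → push 3. Stack: [-2, 3]
BINARY_OP >> → -2 >> 3 = -1. Stack: [-1]
STORE_FAST y → y=-1. Stack: []
LOAD_FAST_LOAD_FAST u,a → push -6,28. Stack: [-6, 28]
BINARY_OP + → -6 + 28 = 22. Stack: [22]
LOAD_CONST → push 1. Stack: [22, 1]
BINARY_OP // → 22 // 1 = 22. Stack: [22]
STORE_FAST z → z=22. Stack: []
LOAD_CONST → push 12. Stack: [12]
LOAD_FAST u → push -6. Stack: [12, -6]
BINARY_OP + → 12 + -6 = 6. Stack: [6]
STORE_FAST x → x=6. Stack: []
LOAD_CONST → push 1. Stack: [1]
LOAD_FAST z → push 22. Stack: [1, 22]
BINARY_OP + → 1 + 22 = 23. Stack: [23]
STORE_FAST u → u=23. Stack: []
LOAD_CONST → push 13. Stack: [13]
STORE_FAST z → z=13. Stack: []
LOAD_FAST_LOAD_FAST z,x → push 13,6. Stack: [13, 6]
BINARY_OP // → 13 // 6 = 2. Stack: [2]
STORE_FAST z → z=2. Stack: []
LOAD_CONST → push 2. Stack: [2]
LOAD_FAST b → push 13. Stack: [2, 13]
BINARY_OP | → 2 | 13 = 15. Stack: [15]
STORE_FAST v → v=15. Stack: []
LOAD_FAST_LOAD_FAST v,y → push 15,-1. Stack: [15, -1]
BINARY_OP - → 15 - -1 = 16. Stack: [16]
RETURN_VALUE → return 16.

16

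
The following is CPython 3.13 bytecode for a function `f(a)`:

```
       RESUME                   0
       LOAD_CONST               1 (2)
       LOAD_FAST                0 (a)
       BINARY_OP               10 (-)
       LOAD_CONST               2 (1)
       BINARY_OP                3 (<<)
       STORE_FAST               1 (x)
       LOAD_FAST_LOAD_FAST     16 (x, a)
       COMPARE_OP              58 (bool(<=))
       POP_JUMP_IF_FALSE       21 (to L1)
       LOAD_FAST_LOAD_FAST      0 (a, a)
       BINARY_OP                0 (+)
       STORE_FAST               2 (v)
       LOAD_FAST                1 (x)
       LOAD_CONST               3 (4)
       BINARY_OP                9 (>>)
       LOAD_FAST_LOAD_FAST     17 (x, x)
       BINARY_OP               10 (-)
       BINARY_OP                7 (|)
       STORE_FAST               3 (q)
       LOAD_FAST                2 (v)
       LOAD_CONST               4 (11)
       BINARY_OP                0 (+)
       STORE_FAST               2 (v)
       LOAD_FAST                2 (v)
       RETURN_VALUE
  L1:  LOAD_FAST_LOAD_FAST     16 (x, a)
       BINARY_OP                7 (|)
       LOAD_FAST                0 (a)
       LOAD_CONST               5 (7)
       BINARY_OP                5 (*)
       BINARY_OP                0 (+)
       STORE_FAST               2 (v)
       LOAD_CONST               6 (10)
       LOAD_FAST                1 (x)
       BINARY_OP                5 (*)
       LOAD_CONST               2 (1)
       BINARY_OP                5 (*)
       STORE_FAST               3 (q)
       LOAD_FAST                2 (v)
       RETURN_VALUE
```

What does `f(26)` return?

63

LOAD_CONST → push 2. Stack: [2]
LOAD_FAST a → push 26. Stack: [2, 26]
BINARY_OP - → 2 - 26 = -24. Stack: [-24]
LOAD_CONST → push 1. Stack: [-24, 1]
BINARY_OP << → -24 << 1 = -48. Stack: [-48]
STORE_FAST x → x=-48. Stack: []
LOAD_FAST_LOAD_FAST x,a → push -48,26. Stack: [-48, 26]
COMPARE_OP bool(<=) → -48 vs 26 = True. Stack: [True]
POP_JUMP_IF_FALSE → pop True; no jump. Stack: []
LOAD_FAST_LOAD_FAST a,a → push 26,26. Stack: [26, 26]
BINARY_OP + → 26 + 26 = 52. Stack: [52]
STORE_FAST v → v=52. Stack: []
LOAD_FAST x → push -48. Stack: [-48]
LOAD_CONST → push 4. Stack: [-48, 4]
BINARY_OP >> → -48 >> 4 = -3. Stack: [-3]
LOAD_FAST_LOAD_FAST x,x → push -48,-48. Stack: [-3, -48, -48]
BINARY_OP - → -48 - -48 = 0. Stack: [-3, 0]
BINARY_OP | → -3 | 0 = -3. Stack: [-3]
STORE_FAST q → q=-3. Stack: []
LOAD_FAST v → push 52. Stack: [52]
LOAD_CONST → push 11. Stack: [52, 11]
BINARY_OP + → 52 + 11 = 63. Stack: [63]
STORE_FAST v → v=63. Stack: []
LOAD_FAST v → push 63. Stack: [63]
RETURN_VALUE → return 63.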